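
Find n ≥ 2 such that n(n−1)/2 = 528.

33

n(n−1)/2 = 528 ⇒ n(n−1) = 1056. Since 33·32 = 1056, n = 33.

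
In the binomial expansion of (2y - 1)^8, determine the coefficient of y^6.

1792

The general term is C(8,j)·(2y)^j·(-1)^(8-j); the y^6 term has j = 6.
C(8,6) = 28.
Coefficient = C(8,6) · 2^6 = 28 · 64 = 1792.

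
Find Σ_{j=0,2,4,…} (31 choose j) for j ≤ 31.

Half of (1+1)^31 + (1−1)^31 gives the even-index sum: 2^30 = 1073741824.

1073741824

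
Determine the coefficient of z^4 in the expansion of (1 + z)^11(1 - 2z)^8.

Coefficient of z^4 = Σ_{j} C(11,j)·1^j·C(8,4-j)·(-2)^(4-j) for j from 0 to 4.
= 1120 + (-4928) + 6160 + (-2640) + 330 = 42.

42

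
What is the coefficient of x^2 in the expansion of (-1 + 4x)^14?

The general term is C(14,j)·(-1)^j·(4x)^(14-j); the x^2 term has j = 12.
C(14,12) = 91.
Coefficient = C(14,12) · 4^2 = 91 · 16 = 1456.

1456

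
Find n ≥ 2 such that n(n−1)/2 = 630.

n(n−1)/2 = 630 ⇒ n(n−1) = 1260. Since 36·35 = 1260, n = 36.

36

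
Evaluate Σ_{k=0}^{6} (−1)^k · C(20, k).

The partial alternating sum Σ_{k=0}^{6} (−1)^k C(20,k) = (−1)^6 C(19,6) = 27132.

27132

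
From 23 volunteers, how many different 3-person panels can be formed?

1771

This is C(23,3) = 1771.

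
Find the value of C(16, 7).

C(16,7) = (16·15·14·13·12·11·10) / 7! = 57657600 / 5040 = 11440.

11440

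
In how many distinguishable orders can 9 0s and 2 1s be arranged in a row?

55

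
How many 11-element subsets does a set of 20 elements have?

C(20,11) = C(20,9) by symmetry.
C(20,9) = (20·19·18·17·16·15·14·13·12) / 9! = 60949324800 / 362880 = 167960.

167960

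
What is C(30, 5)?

C(30,5) = (30·29·28·27·26) / 5! = 17100720 / 120 = 142506.

142506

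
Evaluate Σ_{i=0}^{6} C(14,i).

6476

1 + 14 + 91 + 364 + 1001 + 2002 + 3003 = 6476.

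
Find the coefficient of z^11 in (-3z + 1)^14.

-64481508

The general term is C(14,j)·(-3z)^j·(1)^(14-j); the z^11 term has j = 11.
C(14,11) = 364.
Coefficient = C(14,11) · (-3)^11 = 364 · (-177147) = -64481508.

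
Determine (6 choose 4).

C(6,4) = C(6,2) by symmetry.
C(6,2) = (6·5) / 2! = 30 / 2 = 15.

15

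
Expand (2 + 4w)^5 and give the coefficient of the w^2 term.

1280

The general term is C(5,j)·(2)^j·(4w)^(5-j); the w^2 term has j = 3.
C(5,3) = 10.
Coefficient = C(5,3) · 2^3 · 4^2 = 10 · 8 · 16 = 1280.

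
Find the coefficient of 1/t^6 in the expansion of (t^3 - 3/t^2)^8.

20412

General term: C(8,j)·(t^3)^j·(-3/t^2)^(8-j), with t-exponent 3j − 2(8−j) = 5j − 16.
Set 5j − 16 = -6: j = 2.
C(8,2) = 28; 1^2 = 1; (-3)^6 = 729.
Coefficient = 28 · 1 · 729 = 20412.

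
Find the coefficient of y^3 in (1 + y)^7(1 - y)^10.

Coefficient of y^3 = Σ_{j} C(7,j)·1^j·C(10,3-j)·(-1)^(3-j) for j from 0 to 3.
= (-120) + 315 + (-210) + 35 = 20.

20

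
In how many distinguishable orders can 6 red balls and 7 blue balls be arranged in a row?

1716

Choose positions for the red balls: C(13,6) = 1716.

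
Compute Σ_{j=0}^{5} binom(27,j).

1 + 27 + 351 + 2925 + 17550 + 80730 = 101584.

101584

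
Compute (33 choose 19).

C(33,19) = C(33,14) by symmetry.
C(33,14) = (33·32·31·30·29·28·27·26·25·24·23·22·21·20) / 14! = 71382386874839040000 / 87178291200 = 818809200.

818809200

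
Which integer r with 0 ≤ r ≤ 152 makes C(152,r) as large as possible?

76

C(152,r) is maximized at r = 152/2 = 76.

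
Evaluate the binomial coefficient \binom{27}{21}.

C(27,21) = C(27,6) by symmetry.
C(27,6) = (27·26·25·24·23·22) / 6! = 213127200 / 720 = 296010.

296010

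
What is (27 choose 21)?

296010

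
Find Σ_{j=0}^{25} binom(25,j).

33554432

The entries of row 25 sum to 2^25 = 33554432.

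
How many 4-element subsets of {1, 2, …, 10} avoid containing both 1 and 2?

182

All 4-subsets: C(10,4) = 210. Those containing both fixed elements: C(8,2) = 28.
210 − 28 = 182.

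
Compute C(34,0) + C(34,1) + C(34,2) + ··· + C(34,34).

17179869184

Setting x = 1 in (1+x)^34 gives Σ C(34,k) = 2^34 = 17179869184.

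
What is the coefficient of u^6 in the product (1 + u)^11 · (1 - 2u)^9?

690

Coefficient of u^6 = Σ_{j} C(11,j)·1^j·C(9,6-j)·(-2)^(6-j) for j from 0 to 6.
= 5376 + (-44352) + 110880 + (-110880) + 47520 + (-8316) + 462 = 690.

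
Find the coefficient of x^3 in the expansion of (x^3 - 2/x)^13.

-366080

General term: C(13,j)·(x^3)^j·(-2/x)^(13-j), with x-exponent 3j − 1(13−j) = 4j − 13.
Set 4j − 13 = 3: j = 4.
C(13,4) = 715; 1^4 = 1; (-2)^9 = -512.
Coefficient = 715 · 1 · (-512) = -366080.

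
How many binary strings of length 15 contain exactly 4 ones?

Choose the 4 positions: C(15,4) = 1365.

1365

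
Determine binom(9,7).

C(9,7) = C(9,2) by symmetry.
C(9,2) = (9·8) / 2! = 72 / 2 = 36.

36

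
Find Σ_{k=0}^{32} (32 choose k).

Setting x = 1 in (1+x)^32 gives Σ C(32,k) = 2^32 = 4294967296.

4294967296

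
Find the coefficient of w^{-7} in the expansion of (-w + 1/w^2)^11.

-462

General term: C(11,j)·(-w)^j·(1/w^2)^(11-j), with w-exponent 1j − 2(11−j) = 3j − 22.
Set 3j − 22 = -7: j = 5.
C(11,5) = 462; (-1)^5 = -1; 1^6 = 1.
Coefficient = 462 · (-1) · 1 = -462.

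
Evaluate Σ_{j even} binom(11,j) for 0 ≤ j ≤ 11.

1024

Half of (1+1)^11 + (1−1)^11 gives the even-index sum: 2^10 = 1024.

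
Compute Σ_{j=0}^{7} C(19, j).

94184

1 + 19 + 171 + 969 + 3876 + 11628 + 27132 + 50388 = 94184.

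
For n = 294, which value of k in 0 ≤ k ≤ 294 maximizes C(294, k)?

C(294,k) is maximized at k = 294/2 = 147.

147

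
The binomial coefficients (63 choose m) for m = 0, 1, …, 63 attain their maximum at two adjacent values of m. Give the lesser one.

For odd n = 63, C(63,m) peaks at m = (n−1)/2 and (n+1)/2; the lesser is 31.

31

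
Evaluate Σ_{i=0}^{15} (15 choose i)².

By Vandermonde's identity, Σ C(15,i)² = C(30,15) = 155117520.

155117520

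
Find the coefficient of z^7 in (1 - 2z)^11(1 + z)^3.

7392

Coefficient of z^7 = Σ_{j} C(11,j)·(-2)^j·C(3,7-j)·1^(7-j) for j from 4 to 7.
= 5280 + (-44352) + 88704 + (-42240) = 7392.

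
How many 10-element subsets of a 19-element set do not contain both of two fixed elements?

All 10-subsets: C(19,10) = 92378. Those containing both fixed elements: C(17,8) = 24310.
92378 − 24310 = 68068.

68068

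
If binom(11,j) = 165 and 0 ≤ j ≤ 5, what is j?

C(11,j) increases on 0 ≤ j ≤ 5. C(11,2) = 55 and C(11,3) = 165, so j = 3.

3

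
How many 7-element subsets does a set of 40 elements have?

18643560

C(40,7) = (40·39·38·37·36·35·34) / 7! = 93963542400 / 5040 = 18643560.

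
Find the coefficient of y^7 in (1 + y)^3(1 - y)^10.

-36

Coefficient of y^7 = Σ_{j} C(3,j)·1^j·C(10,7-j)·(-1)^(7-j) for j from 0 to 3.
= (-120) + 630 + (-756) + 210 = -36.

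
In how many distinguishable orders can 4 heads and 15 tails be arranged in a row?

3876

Choose positions for the heads: C(19,4) = 3876.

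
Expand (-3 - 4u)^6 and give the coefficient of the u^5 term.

The general term is C(6,j)·(-3)^j·(-4u)^(6-j); the u^5 term has j = 1.
C(6,1) = 6.
Coefficient = C(6,1) · (-3)^1 · (-4)^5 = 6 · (-3) · (-1024) = 18432.

18432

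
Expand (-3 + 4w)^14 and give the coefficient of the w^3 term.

-4126816512

The general term is C(14,j)·(-3)^j·(4w)^(14-j); the w^3 term has j = 11.
C(14,11) = 364.
Coefficient = C(14,11) · (-3)^11 · 4^3 = 364 · (-177147) · 64 = -4126816512.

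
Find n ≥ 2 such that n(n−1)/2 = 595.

35

n(n−1)/2 = 595 ⇒ n(n−1) = 1190. Since 35·34 = 1190, n = 35.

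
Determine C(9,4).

126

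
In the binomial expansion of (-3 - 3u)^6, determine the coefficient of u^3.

The general term is C(6,j)·(-3)^j·(-3u)^(6-j); the u^3 term has j = 3.
C(6,3) = 20.
Coefficient = C(6,3) · (-3)^3 · (-3)^3 = 20 · (-27) · (-27) = 14580.

14580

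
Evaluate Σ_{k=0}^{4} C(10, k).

1 + 10 + 45 + 120 + 210 = 386.

386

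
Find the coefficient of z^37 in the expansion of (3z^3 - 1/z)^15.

General term: C(15,j)·(3z^3)^j·(-1/z)^(15-j), with z-exponent 3j − 1(15−j) = 4j − 15.
Set 4j − 15 = 37: j = 13.
C(15,13) = 105; 3^13 = 1594323; (-1)^2 = 1.
Coefficient = 105 · 1594323 · 1 = 167403915.

167403915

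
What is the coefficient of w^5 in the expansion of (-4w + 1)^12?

The general term is C(12,j)·(-4w)^j·(1)^(12-j); the w^5 term has j = 5.
C(12,5) = 792.
Coefficient = C(12,5) · (-4)^5 = 792 · (-1024) = -811008.

-811008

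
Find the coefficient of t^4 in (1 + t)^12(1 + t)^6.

3060

Coefficient of t^4 = Σ_{j} C(12,j)·C(6,4-j) for j from 0 to 4.
= 15 + 240 + 990 + 1320 + 495 = 3060.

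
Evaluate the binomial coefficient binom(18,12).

C(18,12) = C(18,6) by symmetry.
C(18,6) = (18·17·16·15·14·13) / 6! = 13366080 / 720 = 18564.

18564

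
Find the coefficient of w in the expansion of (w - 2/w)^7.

-280

General term: C(7,j)·(w)^j·(-2/w)^(7-j), with w-exponent 1j − 1(7−j) = 2j − 7.
Set 2j − 7 = 1: j = 4.
C(7,4) = 35; 1^4 = 1; (-2)^3 = -8.
Coefficient = 35 · 1 · (-8) = -280.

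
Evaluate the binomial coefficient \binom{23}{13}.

1144066

C(23,13) = C(23,10) by symmetry.
C(23,10) = (23·22·21·20·19·18·17·16·15·14) / 10! = 4151586700800 / 3628800 = 1144066.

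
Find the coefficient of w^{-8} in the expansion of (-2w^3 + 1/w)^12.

General term: C(12,j)·(-2w^3)^j·(1/w)^(12-j), with w-exponent 3j − 1(12−j) = 4j − 12.
Set 4j − 12 = -8: j = 1.
C(12,1) = 12; (-2)^1 = -2; 1^11 = 1.
Coefficient = 12 · (-2) · 1 = -24.

-24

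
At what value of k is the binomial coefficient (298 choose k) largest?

149

C(298,k) is maximized at k = 298/2 = 149.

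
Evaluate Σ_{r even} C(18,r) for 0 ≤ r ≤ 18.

Half of (1+1)^18 + (1−1)^18 gives the even-index sum: 2^17 = 131072.

131072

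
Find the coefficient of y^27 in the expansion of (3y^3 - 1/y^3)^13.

General term: C(13,j)·(3y^3)^j·(-1/y^3)^(13-j), with y-exponent 3j − 3(13−j) = 6j − 39.
Set 6j − 39 = 27: j = 11.
C(13,11) = 78; 3^11 = 177147; (-1)^2 = 1.
Coefficient = 78 · 177147 · 1 = 13817466.

13817466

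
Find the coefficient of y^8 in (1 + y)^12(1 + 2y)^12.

16399647

Coefficient of y^8 = Σ_{j} C(12,j)·1^j·C(12,8-j)·2^(8-j) for j from 0 to 8.
= 126720 + 1216512 + 3902976 + 5575680 + 3920400 + 1393920 + 243936 + 19008 + 495 = 16399647.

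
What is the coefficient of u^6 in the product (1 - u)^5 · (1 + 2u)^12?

-4688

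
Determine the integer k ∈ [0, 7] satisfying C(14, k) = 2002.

5

C(14,k) increases on 0 ≤ k ≤ 7. C(14,4) = 1001 and C(14,5) = 2002, so k = 5.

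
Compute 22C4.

C(22,4) = (22·21·20·19) / 4! = 175560 / 24 = 7315.

7315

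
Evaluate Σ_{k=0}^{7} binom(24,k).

536155

1 + 24 + 276 + 2024 + 10626 + 42504 + 134596 + 346104 = 536155.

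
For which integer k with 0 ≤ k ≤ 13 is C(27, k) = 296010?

6

C(27,k) increases on 0 ≤ k ≤ 13. C(27,5) = 80730 and C(27,6) = 296010, so k = 6.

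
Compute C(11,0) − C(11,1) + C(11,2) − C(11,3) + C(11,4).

The partial alternating sum Σ_{k=0}^{4} (−1)^k C(11,k) = (−1)^4 C(10,4) = 210.

210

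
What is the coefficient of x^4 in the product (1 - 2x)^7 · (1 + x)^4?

Coefficient of x^4 = Σ_{j} C(7,j)·(-2)^j·C(4,4-j)·1^(4-j) for j from 0 to 4.
= 1 + (-56) + 504 + (-1120) + 560 = -111.

-111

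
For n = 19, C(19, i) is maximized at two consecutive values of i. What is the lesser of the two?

9

For odd n = 19, C(19,i) peaks at i = (n−1)/2 and (n+1)/2; the lesser is 9.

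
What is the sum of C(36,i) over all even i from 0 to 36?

34359738368

Even-i terms of row 36 sum to 2^35 = 34359738368.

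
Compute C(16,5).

C(16,5) = (16·15·14·13·12) / 5! = 524160 / 120 = 4368.

4368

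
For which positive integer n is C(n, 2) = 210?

21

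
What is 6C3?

20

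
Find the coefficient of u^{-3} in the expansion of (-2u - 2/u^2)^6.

General term: C(6,j)·(-2u)^j·(-2/u^2)^(6-j), with u-exponent 1j − 2(6−j) = 3j − 12.
Set 3j − 12 = -3: j = 3.
C(6,3) = 20; (-2)^3 = -8; (-2)^3 = -8.
Coefficient = 20 · (-8) · (-8) = 1280.

1280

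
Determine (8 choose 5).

C(8,5) = C(8,3) by symmetry.
C(8,3) = (8·7·6) / 3! = 336 / 6 = 56.

56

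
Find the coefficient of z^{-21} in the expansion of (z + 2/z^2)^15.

General term: C(15,j)·(z)^j·(2/z^2)^(15-j), with z-exponent 1j − 2(15−j) = 3j − 30.
Set 3j − 30 = -21: j = 3.
C(15,3) = 455; 1^3 = 1; 2^12 = 4096.
Coefficient = 455 · 1 · 4096 = 1863680.

1863680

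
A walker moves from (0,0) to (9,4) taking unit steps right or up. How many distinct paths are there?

715

Each path is a sequence of 13 steps with 9 rights: C(13,9) = 715.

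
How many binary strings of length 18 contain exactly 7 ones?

31824

Choose the 7 positions: C(18,7) = 31824.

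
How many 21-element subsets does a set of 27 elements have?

C(27,21) = C(27,6) by symmetry.
C(27,6) = (27·26·25·24·23·22) / 6! = 213127200 / 720 = 296010.

296010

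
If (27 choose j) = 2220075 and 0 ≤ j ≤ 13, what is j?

C(27,j) increases on 0 ≤ j ≤ 13. C(27,7) = 888030 and C(27,8) = 2220075, so j = 8.

8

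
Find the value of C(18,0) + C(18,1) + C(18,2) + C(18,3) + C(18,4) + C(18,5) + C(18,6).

1 + 18 + 153 + 816 + 3060 + 8568 + 18564 = 31180.

31180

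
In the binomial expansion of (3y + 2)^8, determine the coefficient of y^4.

The general term is C(8,j)·(3y)^j·(2)^(8-j); the y^4 term has j = 4.
C(8,4) = 70.
Coefficient = C(8,4) · 3^4 · 2^4 = 70 · 81 · 16 = 90720.

90720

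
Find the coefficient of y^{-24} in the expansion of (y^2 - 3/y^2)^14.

General term: C(14,j)·(y^2)^j·(-3/y^2)^(14-j), with y-exponent 2j − 2(14−j) = 4j − 28.
Set 4j − 28 = -24: j = 1.
C(14,1) = 14; 1^1 = 1; (-3)^13 = -1594323.
Coefficient = 14 · 1 · (-1594323) = -22320522.

-22320522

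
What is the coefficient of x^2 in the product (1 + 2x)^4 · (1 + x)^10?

Coefficient of x^2 = Σ_{j} C(4,j)·2^j·C(10,2-j)·1^(2-j) for j from 0 to 2.
= 45 + 80 + 24 = 149.

149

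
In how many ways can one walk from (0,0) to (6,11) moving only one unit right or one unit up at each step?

Each path is a sequence of 17 steps with 6 rights: C(17,6) = 12376.

12376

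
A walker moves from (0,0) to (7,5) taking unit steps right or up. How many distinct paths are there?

792

Each path is a sequence of 12 steps with 7 rights: C(12,7) = 792.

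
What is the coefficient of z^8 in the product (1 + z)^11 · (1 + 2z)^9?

2062329

Coefficient of z^8 = Σ_{j} C(11,j)·1^j·C(9,8-j)·2^(8-j) for j from 0 to 8.
= 2304 + 50688 + 295680 + 665280 + 665280 + 310464 + 66528 + 5940 + 165 = 2062329.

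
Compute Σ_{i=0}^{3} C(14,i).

470

1 + 14 + 91 + 364 = 470.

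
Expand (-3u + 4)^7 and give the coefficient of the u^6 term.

The general term is C(7,j)·(-3u)^j·(4)^(7-j); the u^6 term has j = 6.
C(7,6) = 7.
Coefficient = C(7,6) · (-3)^6 · 4^1 = 7 · 729 · 4 = 20412.

20412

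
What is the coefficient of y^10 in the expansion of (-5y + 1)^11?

The general term is C(11,j)·(-5y)^j·(1)^(11-j); the y^10 term has j = 10.
C(11,10) = 11.
Coefficient = C(11,10) · (-5)^10 = 11 · 9765625 = 107421875.

107421875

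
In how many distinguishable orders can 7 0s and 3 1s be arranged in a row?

Choose positions for the 0s: C(10,7) = 120.

120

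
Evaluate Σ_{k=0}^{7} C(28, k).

1683218

1 + 28 + 378 + 3276 + 20475 + 98280 + 376740 + 1184040 = 1683218.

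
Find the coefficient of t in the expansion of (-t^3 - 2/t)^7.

General term: C(7,j)·(-t^3)^j·(-2/t)^(7-j), with t-exponent 3j − 1(7−j) = 4j − 7.
Set 4j − 7 = 1: j = 2.
C(7,2) = 21; (-1)^2 = 1; (-2)^5 = -32.
Coefficient = 21 · 1 · (-32) = -672.

-672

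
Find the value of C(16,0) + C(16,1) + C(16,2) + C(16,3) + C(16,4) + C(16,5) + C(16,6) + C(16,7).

26333

1 + 16 + 120 + 560 + 1820 + 4368 + 8008 + 11440 = 26333.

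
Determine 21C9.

293930

C(21,9) = (21·20·19·18·17·16·15·14·13) / 9! = 106661318400 / 362880 = 293930.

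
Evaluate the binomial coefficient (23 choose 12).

1352078

C(23,12) = C(23,11) by symmetry.
C(23,11) = (23·22·21·20·19·18·17·16·15·14·13) / 11! = 53970627110400 / 39916800 = 1352078.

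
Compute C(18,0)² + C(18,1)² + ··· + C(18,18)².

By Vandermonde's identity, Σ C(18,i)² = C(36,18) = 9075135300.

9075135300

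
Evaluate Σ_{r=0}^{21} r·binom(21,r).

Since r·C(21,r) = 21·C(20,r−1), the sum is 21·2^20 = 21·1048576 = 22020096.

22020096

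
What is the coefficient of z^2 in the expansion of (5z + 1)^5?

The general term is C(5,j)·(5z)^j·(1)^(5-j); the z^2 term has j = 2.
C(5,2) = 10.
Coefficient = C(5,2) · 5^2 = 10 · 25 = 250.

250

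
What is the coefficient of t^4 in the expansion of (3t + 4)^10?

69672960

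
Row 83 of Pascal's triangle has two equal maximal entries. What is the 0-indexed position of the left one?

For odd n = 83, C(83,j) peaks at j = (n−1)/2 and (n+1)/2; the lower is 41.

41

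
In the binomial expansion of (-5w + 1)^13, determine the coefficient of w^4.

The general term is C(13,j)·(-5w)^j·(1)^(13-j); the w^4 term has j = 4.
C(13,4) = 715.
Coefficient = C(13,4) · (-5)^4 = 715 · 625 = 446875.

446875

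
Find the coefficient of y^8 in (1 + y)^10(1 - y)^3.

Coefficient of y^8 = Σ_{j} C(10,j)·1^j·C(3,8-j)·(-1)^(8-j) for j from 5 to 8.
= (-252) + 630 + (-360) + 45 = 63.

63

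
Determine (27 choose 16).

C(27,16) = C(27,11) by symmetry.
C(27,11) = (27·26·25·24·23·22·21·20·19·18·17) / 11! = 520431047136000 / 39916800 = 13037895.

13037895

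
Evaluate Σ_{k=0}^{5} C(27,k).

101584

1 + 27 + 351 + 2925 + 17550 + 80730 = 101584.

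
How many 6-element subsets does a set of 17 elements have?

12376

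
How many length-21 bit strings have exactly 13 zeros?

203490

Choose the 13 positions: C(21,13) = 203490.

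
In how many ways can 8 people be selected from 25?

This is C(25,8) = 1081575.

1081575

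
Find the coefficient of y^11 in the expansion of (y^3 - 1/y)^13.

-1716

General term: C(13,j)·(y^3)^j·(-1/y)^(13-j), with y-exponent 3j − 1(13−j) = 4j − 13.
Set 4j − 13 = 11: j = 6.
C(13,6) = 1716; 1^6 = 1; (-1)^7 = -1.
Coefficient = 1716 · 1 · (-1) = -1716.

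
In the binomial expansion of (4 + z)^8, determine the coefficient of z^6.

448

The general term is C(8,j)·(4)^j·(z)^(8-j); the z^6 term has j = 2.
C(8,2) = 28.
Coefficient = C(8,2) · 4^2 = 28 · 16 = 448.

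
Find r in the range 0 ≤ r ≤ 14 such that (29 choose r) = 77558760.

14

C(29,r) increases on 0 ≤ r ≤ 14. C(29,13) = 67863915 and C(29,14) = 77558760, so r = 14.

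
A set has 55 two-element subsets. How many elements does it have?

11

n(n−1)/2 = 55 ⇒ n(n−1) = 110. Since 11·10 = 110, n = 11.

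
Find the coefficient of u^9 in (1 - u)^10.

-10

The general term is C(10,j)·(1)^j·(-u)^(10-j); the u^9 term has j = 1.
C(10,1) = 10.
Coefficient = C(10,1) · (-1)^9 = 10 · (-1) = -10.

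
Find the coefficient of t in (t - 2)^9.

The general term is C(9,j)·(t)^j·(-2)^(9-j); the t^1 term has j = 1.
C(9,1) = 9.
Coefficient = C(9,1) · (-2)^8 = 9 · 256 = 2304.

2304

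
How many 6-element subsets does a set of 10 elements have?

210

C(10,6) = C(10,4) by symmetry.
C(10,4) = (10·9·8·7) / 4! = 5040 / 24 = 210.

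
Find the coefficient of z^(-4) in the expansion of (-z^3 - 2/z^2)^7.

-672

General term: C(7,j)·(-z^3)^j·(-2/z^2)^(7-j), with z-exponent 3j − 2(7−j) = 5j − 14.
Set 5j − 14 = -4: j = 2.
C(7,2) = 21; (-1)^2 = 1; (-2)^5 = -32.
Coefficient = 21 · 1 · (-32) = -672.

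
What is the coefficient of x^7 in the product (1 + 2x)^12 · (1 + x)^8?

1866280

Coefficient of x^7 = Σ_{j} C(12,j)·2^j·C(8,7-j)·1^(7-j) for j from 0 to 7.
= 8 + 672 + 14784 + 123200 + 443520 + 709632 + 473088 + 101376 = 1866280.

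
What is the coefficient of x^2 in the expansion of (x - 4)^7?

-21504

The general term is C(7,j)·(x)^j·(-4)^(7-j); the x^2 term has j = 2.
C(7,2) = 21.
Coefficient = C(7,2) · (-4)^5 = 21 · (-1024) = -21504.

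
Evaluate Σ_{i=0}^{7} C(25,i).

1 + 25 + 300 + 2300 + 12650 + 53130 + 177100 + 480700 = 726206.

726206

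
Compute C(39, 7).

15380937

C(39,7) = (39·38·37·36·35·34·33) / 7! = 77519922480 / 5040 = 15380937.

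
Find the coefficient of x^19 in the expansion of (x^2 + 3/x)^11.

33

General term: C(11,j)·(x^2)^j·(3/x)^(11-j), with x-exponent 2j − 1(11−j) = 3j − 11.
Set 3j − 11 = 19: j = 10.
C(11,10) = 11; 1^10 = 1; 3^1 = 3.
Coefficient = 11 · 1 · 3 = 33.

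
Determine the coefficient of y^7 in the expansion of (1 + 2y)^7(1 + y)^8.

78592

Coefficient of y^7 = Σ_{j} C(7,j)·2^j·C(8,7-j)·1^(7-j) for j from 0 to 7.
= 8 + 392 + 4704 + 19600 + 31360 + 18816 + 3584 + 128 = 78592.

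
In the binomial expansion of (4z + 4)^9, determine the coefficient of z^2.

The general term is C(9,j)·(4z)^j·(4)^(9-j); the z^2 term has j = 2.
C(9,2) = 36.
Coefficient = C(9,2) · 4^2 · 4^7 = 36 · 16 · 16384 = 9437184.

9437184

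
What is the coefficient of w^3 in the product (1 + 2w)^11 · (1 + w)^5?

2650

Coefficient of w^3 = Σ_{j} C(11,j)·2^j·C(5,3-j)·1^(3-j) for j from 0 to 3.
= 10 + 220 + 1100 + 1320 = 2650.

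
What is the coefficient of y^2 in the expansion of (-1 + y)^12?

66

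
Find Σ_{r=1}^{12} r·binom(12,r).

24576

Differentiating (1+x)^12 and setting x=1: Σ r·C(12,r) = 12·2^11 = 24576.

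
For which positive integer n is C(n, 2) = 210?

21

n(n−1)/2 = 210 ⇒ n(n−1) = 420. Since 21·20 = 420, n = 21.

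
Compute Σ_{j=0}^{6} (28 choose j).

1 + 28 + 378 + 3276 + 20475 + 98280 + 376740 = 499178.

499178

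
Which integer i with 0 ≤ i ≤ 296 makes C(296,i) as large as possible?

148

C(296,i) is maximized at i = 296/2 = 148.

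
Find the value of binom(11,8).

C(11,8) = C(11,3) by symmetry.
C(11,3) = (11·10·9) / 3! = 990 / 6 = 165.

165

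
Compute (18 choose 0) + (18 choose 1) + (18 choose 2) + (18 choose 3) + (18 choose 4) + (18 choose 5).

12616

1 + 18 + 153 + 816 + 3060 + 8568 = 12616.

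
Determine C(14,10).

C(14,10) = C(14,4) by symmetry.
C(14,4) = (14·13·12·11) / 4! = 24024 / 24 = 1001.

1001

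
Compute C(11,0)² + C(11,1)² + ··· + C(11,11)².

By Vandermonde's identity, Σ C(11,i)² = C(22,11) = 705432.

705432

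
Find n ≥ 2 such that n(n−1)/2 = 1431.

54

n(n−1)/2 = 1431 ⇒ n(n−1) = 2862. Since 54·53 = 2862, n = 54.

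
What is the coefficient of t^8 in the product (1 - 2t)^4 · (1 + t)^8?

-63

Coefficient of t^8 = Σ_{j} C(4,j)·(-2)^j·C(8,8-j)·1^(8-j) for j from 0 to 4.
= 1 + (-64) + 672 + (-1792) + 1120 = -63.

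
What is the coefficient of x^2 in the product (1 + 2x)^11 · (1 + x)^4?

314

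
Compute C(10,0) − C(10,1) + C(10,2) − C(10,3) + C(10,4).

The partial alternating sum Σ_{k=0}^{4} (−1)^k C(10,k) = (−1)^4 C(9,4) = 126.

126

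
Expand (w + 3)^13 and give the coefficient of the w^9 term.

The general term is C(13,j)·(w)^j·(3)^(13-j); the w^9 term has j = 9.
C(13,9) = 715.
Coefficient = C(13,9) · 3^4 = 715 · 81 = 57915.

57915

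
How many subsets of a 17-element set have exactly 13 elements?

2380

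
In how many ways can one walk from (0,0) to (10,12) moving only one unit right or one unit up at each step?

646646

Each path is a sequence of 22 steps with 10 rights: C(22,10) = 646646.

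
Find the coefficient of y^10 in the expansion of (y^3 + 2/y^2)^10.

3360

General term: C(10,j)·(y^3)^j·(2/y^2)^(10-j), with y-exponent 3j − 2(10−j) = 5j − 20.
Set 5j − 20 = 10: j = 6.
C(10,6) = 210; 1^6 = 1; 2^4 = 16.
Coefficient = 210 · 1 · 16 = 3360.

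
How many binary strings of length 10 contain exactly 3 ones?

Choose the 3 positions: C(10,3) = 120.

120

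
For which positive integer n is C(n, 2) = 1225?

n(n−1)/2 = 1225 ⇒ n(n−1) = 2450. Since 50·49 = 2450, n = 50.

50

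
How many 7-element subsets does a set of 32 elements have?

C(32,7) = (32·31·30·29·28·27·26) / 7! = 16963914240 / 5040 = 3365856.

3365856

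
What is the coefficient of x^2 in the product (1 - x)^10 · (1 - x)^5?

105

(1 - x)^10(1 - x)^5 = (1 - x)^15, so the coefficient of x^2 is C(15,2)·(-1)^2 = 105·1 = 105.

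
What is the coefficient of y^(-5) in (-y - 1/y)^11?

General term: C(11,j)·(-y)^j·(-1/y)^(11-j), with y-exponent 1j − 1(11−j) = 2j − 11.
Set 2j − 11 = -5: j = 3.
C(11,3) = 165; (-1)^3 = -1; (-1)^8 = 1.
Coefficient = 165 · (-1) · 1 = -165.

-165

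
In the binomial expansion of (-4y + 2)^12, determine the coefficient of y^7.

The general term is C(12,j)·(-4y)^j·(2)^(12-j); the y^7 term has j = 7.
C(12,7) = 792.
Coefficient = C(12,7) · (-4)^7 · 2^5 = 792 · (-16384) · 32 = -415236096.

-415236096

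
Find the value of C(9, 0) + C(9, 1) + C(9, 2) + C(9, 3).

130

1 + 9 + 36 + 84 = 130.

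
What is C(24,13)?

2496144

C(24,13) = C(24,11) by symmetry.
C(24,11) = (24·23·22·21·20·19·18·17·16·15·14) / 11! = 99638080819200 / 39916800 = 2496144.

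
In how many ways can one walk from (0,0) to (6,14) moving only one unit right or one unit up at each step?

Each path is a sequence of 20 steps with 6 rights: C(20,6) = 38760.

38760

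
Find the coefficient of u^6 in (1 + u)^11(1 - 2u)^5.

-110

Coefficient of u^6 = Σ_{j} C(11,j)·1^j·C(5,6-j)·(-2)^(6-j) for j from 1 to 6.
= (-352) + 4400 + (-13200) + 13200 + (-4620) + 462 = -110.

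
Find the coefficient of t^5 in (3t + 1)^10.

The general term is C(10,j)·(3t)^j·(1)^(10-j); the t^5 term has j = 5.
C(10,5) = 252.
Coefficient = C(10,5) · 3^5 = 252 · 243 = 61236.

61236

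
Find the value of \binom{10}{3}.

120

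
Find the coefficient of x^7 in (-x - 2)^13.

-109824

The general term is C(13,j)·(-x)^j·(-2)^(13-j); the x^7 term has j = 7.
C(13,7) = 1716.
Coefficient = C(13,7) · (-1)^7 · (-2)^6 = 1716 · (-1) · 64 = -109824.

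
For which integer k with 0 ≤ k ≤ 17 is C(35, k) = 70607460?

9

C(35,k) increases on 0 ≤ k ≤ 17. C(35,8) = 23535820 and C(35,9) = 70607460, so k = 9.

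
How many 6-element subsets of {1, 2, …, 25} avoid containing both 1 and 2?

168245

All 6-subsets: C(25,6) = 177100. Those containing both fixed elements: C(23,4) = 8855.
177100 − 8855 = 168245.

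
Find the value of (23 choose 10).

C(23,10) = (23·22·21·20·19·18·17·16·15·14) / 10! = 4151586700800 / 3628800 = 1144066.

1144066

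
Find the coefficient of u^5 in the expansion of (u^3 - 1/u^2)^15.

General term: C(15,j)·(u^3)^j·(-1/u^2)^(15-j), with u-exponent 3j − 2(15−j) = 5j − 30.
Set 5j − 30 = 5: j = 7.
C(15,7) = 6435; 1^7 = 1; (-1)^8 = 1.
Coefficient = 6435 · 1 · 1 = 6435.

6435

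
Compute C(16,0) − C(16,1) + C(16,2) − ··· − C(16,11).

The partial alternating sum Σ_{k=0}^{11} (−1)^k C(16,k) = (−1)^11 C(15,11) = -1365.

-1365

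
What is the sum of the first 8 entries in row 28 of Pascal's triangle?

1 + 28 + 378 + 3276 + 20475 + 98280 + 376740 + 1184040 = 1683218.

1683218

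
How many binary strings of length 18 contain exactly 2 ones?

153

Choose the 2 positions: C(18,2) = 153.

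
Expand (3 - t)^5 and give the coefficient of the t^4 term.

15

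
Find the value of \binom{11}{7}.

C(11,7) = C(11,4) by symmetry.
C(11,4) = (11·10·9·8) / 4! = 7920 / 24 = 330.

330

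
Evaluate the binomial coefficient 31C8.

C(31,8) = (31·30·29·28·27·26·25·24) / 8! = 318073392000 / 40320 = 7888725.

7888725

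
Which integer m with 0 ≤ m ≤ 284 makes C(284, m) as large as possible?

C(284,m) is maximized at m = 284/2 = 142.

142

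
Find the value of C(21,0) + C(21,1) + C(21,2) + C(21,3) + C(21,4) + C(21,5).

27896

1 + 21 + 210 + 1330 + 5985 + 20349 = 27896.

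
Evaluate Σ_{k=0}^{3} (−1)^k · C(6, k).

The partial alternating sum Σ_{k=0}^{3} (−1)^k C(6,k) = (−1)^3 C(5,3) = -10.

-10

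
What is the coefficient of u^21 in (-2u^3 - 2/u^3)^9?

-4608

General term: C(9,j)·(-2u^3)^j·(-2/u^3)^(9-j), with u-exponent 3j − 3(9−j) = 6j − 27.
Set 6j − 27 = 21: j = 8.
C(9,8) = 9; (-2)^8 = 256; (-2)^1 = -2.
Coefficient = 9 · 256 · (-2) = -4608.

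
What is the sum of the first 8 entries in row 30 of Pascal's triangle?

1 + 30 + 435 + 4060 + 27405 + 142506 + 593775 + 2035800 = 2804012.

2804012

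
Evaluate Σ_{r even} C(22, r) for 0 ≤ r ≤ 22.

Even-r terms of row 22 sum to 2^21 = 2097152.

2097152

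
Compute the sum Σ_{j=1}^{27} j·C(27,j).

1811939328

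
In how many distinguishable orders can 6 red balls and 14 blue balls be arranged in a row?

Choose positions for the red balls: C(20,6) = 38760.

38760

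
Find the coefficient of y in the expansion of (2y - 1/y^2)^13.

366080

General term: C(13,j)·(2y)^j·(-1/y^2)^(13-j), with y-exponent 1j − 2(13−j) = 3j − 26.
Set 3j − 26 = 1: j = 9.
C(13,9) = 715; 2^9 = 512; (-1)^4 = 1.
Coefficient = 715 · 512 · 1 = 366080.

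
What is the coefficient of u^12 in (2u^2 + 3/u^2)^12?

3041280

General term: C(12,j)·(2u^2)^j·(3/u^2)^(12-j), with u-exponent 2j − 2(12−j) = 4j − 24.
Set 4j − 24 = 12: j = 9.
C(12,9) = 220; 2^9 = 512; 3^3 = 27.
Coefficient = 220 · 512 · 27 = 3041280.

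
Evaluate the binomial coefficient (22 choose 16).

C(22,16) = C(22,6) by symmetry.
C(22,6) = (22·21·20·19·18·17) / 6! = 53721360 / 720 = 74613.

74613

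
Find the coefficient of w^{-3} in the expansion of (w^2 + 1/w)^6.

General term: C(6,j)·(w^2)^j·(1/w)^(6-j), with w-exponent 2j − 1(6−j) = 3j − 6.
Set 3j − 6 = -3: j = 1.
C(6,1) = 6; 1^1 = 1; 1^5 = 1.
Coefficient = 6 · 1 · 1 = 6.

6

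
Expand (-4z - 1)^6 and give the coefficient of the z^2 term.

240

The general term is C(6,j)·(-4z)^j·(-1)^(6-j); the z^2 term has j = 2.
C(6,2) = 15.
Coefficient = C(6,2) · (-4)^2 = 15 · 16 = 240.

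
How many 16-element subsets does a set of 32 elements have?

C(32,16) = (32·31·30·29·28·27·26·25·24·23·22·21·20·19·18·17) / 16! = 12576278705767096320000 / 20922789888000 = 601080390.

601080390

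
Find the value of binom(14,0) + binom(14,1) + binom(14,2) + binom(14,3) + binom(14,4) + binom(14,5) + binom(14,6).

6476

1 + 14 + 91 + 364 + 1001 + 2002 + 3003 = 6476.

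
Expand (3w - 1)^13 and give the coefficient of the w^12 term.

-6908733

The general term is C(13,j)·(3w)^j·(-1)^(13-j); the w^12 term has j = 12.
C(13,12) = 13.
Coefficient = C(13,12) · 3^12 · (-1)^1 = 13 · 531441 · (-1) = -6908733.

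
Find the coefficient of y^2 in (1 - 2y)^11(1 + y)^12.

22

Coefficient of y^2 = Σ_{j} C(11,j)·(-2)^j·C(12,2-j)·1^(2-j) for j from 0 to 2.
= 66 + (-264) + 220 = 22.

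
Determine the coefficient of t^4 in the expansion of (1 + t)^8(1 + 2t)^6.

Coefficient of t^4 = Σ_{j} C(8,j)·1^j·C(6,4-j)·2^(4-j) for j from 0 to 4.
= 240 + 1280 + 1680 + 672 + 70 = 3942.

3942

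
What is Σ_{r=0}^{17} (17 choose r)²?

Σ C(17,r)² is the coefficient of x^17 in (1+x)^17(1+x)^17 = (1+x)^34, i.e. C(34,17) = 2333606220.

2333606220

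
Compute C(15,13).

105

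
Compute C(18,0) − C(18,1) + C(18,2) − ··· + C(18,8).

24310

The partial alternating sum Σ_{k=0}^{8} (−1)^k C(18,k) = (−1)^8 C(17,8) = 24310.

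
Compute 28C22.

376740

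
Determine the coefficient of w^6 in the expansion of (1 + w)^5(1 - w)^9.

45

Coefficient of w^6 = Σ_{j} C(5,j)·1^j·C(9,6-j)·(-1)^(6-j) for j from 0 to 5.
= 84 + (-630) + 1260 + (-840) + 180 + (-9) = 45.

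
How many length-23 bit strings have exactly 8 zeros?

Choose the 8 positions: C(23,8) = 490314.

490314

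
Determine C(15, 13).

105

C(15,13) = C(15,2) by symmetry.
C(15,2) = (15·14) / 2! = 210 / 2 = 105.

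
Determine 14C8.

3003

C(14,8) = C(14,6) by symmetry.
C(14,6) = (14·13·12·11·10·9) / 6! = 2162160 / 720 = 3003.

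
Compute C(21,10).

352716

C(21,10) = (21·20·19·18·17·16·15·14·13·12) / 10! = 1279935820800 / 3628800 = 352716.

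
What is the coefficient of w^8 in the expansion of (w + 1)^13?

The general term is C(13,j)·(w)^j·(1)^(13-j); the w^8 term has j = 8.
C(13,8) = 1287.
Coefficient = C(13,8) = 1287.

1287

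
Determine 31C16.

C(31,16) = C(31,15) by symmetry.
C(31,15) = (31·30·29·28·27·26·25·24·23·22·21·20·19·18·17) / 15! = 393008709555221760000 / 1307674368000 = 300540195.

300540195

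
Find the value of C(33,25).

C(33,25) = C(33,8) by symmetry.
C(33,8) = (33·32·31·30·29·28·27·26) / 8! = 559809169920 / 40320 = 13884156.

13884156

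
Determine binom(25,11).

4457400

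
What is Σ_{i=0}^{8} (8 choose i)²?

By Vandermonde's identity, Σ C(8,i)² = C(16,8) = 12870.

12870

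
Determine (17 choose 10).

C(17,10) = C(17,7) by symmetry.
C(17,7) = (17·16·15·14·13·12·11) / 7! = 98017920 / 5040 = 19448.

19448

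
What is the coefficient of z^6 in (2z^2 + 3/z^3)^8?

16128

General term: C(8,j)·(2z^2)^j·(3/z^3)^(8-j), with z-exponent 2j − 3(8−j) = 5j − 24.
Set 5j − 24 = 6: j = 6.
C(8,6) = 28; 2^6 = 64; 3^2 = 9.
Coefficient = 28 · 64 · 9 = 16128.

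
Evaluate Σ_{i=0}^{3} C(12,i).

299

1 + 12 + 66 + 220 = 299.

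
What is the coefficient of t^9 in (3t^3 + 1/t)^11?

General term: C(11,j)·(3t^3)^j·(1/t)^(11-j), with t-exponent 3j − 1(11−j) = 4j − 11.
Set 4j − 11 = 9: j = 5.
C(11,5) = 462; 3^5 = 243; 1^6 = 1.
Coefficient = 462 · 243 · 1 = 112266.

112266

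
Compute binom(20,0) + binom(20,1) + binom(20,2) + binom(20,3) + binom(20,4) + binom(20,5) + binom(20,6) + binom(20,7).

1 + 20 + 190 + 1140 + 4845 + 15504 + 38760 + 77520 = 137980.

137980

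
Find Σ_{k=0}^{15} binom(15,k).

32768

The entries of row 15 sum to 2^15 = 32768.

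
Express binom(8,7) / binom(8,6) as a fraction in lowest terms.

2/7

C(n,k+1)/C(n,k) = (n−k)/(k+1) = (8−6)/(6+1) = 2/7.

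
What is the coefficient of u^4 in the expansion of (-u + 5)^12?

193359375

The general term is C(12,j)·(-u)^j·(5)^(12-j); the u^4 term has j = 4.
C(12,4) = 495.
Coefficient = C(12,4) · 5^8 = 495 · 390625 = 193359375.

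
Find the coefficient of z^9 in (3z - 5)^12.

-541282500

The general term is C(12,j)·(3z)^j·(-5)^(12-j); the z^9 term has j = 9.
C(12,9) = 220.
Coefficient = C(12,9) · 3^9 · (-5)^3 = 220 · 19683 · (-125) = -541282500.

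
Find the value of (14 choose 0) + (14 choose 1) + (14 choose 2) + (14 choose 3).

470

1 + 14 + 91 + 364 = 470.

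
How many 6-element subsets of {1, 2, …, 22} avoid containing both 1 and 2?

69768

All 6-subsets: C(22,6) = 74613. Those containing both fixed elements: C(20,4) = 4845.
74613 − 4845 = 69768.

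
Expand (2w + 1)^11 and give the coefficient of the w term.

22

The general term is C(11,j)·(2w)^j·(1)^(11-j); the w^1 term has j = 1.
C(11,1) = 11.
Coefficient = C(11,1) · 2^1 = 11 · 2 = 22.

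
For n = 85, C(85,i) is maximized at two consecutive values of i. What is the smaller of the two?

42

For odd n = 85, C(85,i) peaks at i = (n−1)/2 and (n+1)/2; the smaller is 42.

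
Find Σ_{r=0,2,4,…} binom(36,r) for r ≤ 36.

Even-r terms of row 36 sum to 2^35 = 34359738368.

34359738368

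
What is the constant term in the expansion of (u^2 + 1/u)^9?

84

General term: C(9,j)·(u^2)^j·(1/u)^(9-j), with u-exponent 2j − 1(9−j) = 3j − 9.
Set 3j − 9 = 0: j = 3.
C(9,3) = 84; 1^3 = 1; 1^6 = 1.
Coefficient = 84 · 1 · 1 = 84.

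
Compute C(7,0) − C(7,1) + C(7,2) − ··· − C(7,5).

The partial alternating sum Σ_{k=0}^{5} (−1)^k C(7,k) = (−1)^5 C(6,5) = -6.

-6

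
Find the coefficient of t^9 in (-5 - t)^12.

The general term is C(12,j)·(-5)^j·(-t)^(12-j); the t^9 term has j = 3.
C(12,3) = 220.
Coefficient = C(12,3) · (-5)^3 · (-1)^9 = 220 · (-125) · (-1) = 27500.

27500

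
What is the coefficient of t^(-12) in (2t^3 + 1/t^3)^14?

General term: C(14,j)·(2t^3)^j·(1/t^3)^(14-j), with t-exponent 3j − 3(14−j) = 6j − 42.
Set 6j − 42 = -12: j = 5.
C(14,5) = 2002; 2^5 = 32; 1^9 = 1.
Coefficient = 2002 · 32 · 1 = 64064.

64064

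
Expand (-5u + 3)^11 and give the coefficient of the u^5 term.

-1052493750

The general term is C(11,j)·(-5u)^j·(3)^(11-j); the u^5 term has j = 5.
C(11,5) = 462.
Coefficient = C(11,5) · (-5)^5 · 3^6 = 462 · (-3125) · 729 = -1052493750.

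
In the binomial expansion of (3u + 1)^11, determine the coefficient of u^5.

The general term is C(11,j)·(3u)^j·(1)^(11-j); the u^5 term has j = 5.
C(11,5) = 462.
Coefficient = C(11,5) · 3^5 = 462 · 243 = 112266.

112266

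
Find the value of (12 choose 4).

495

C(12,4) = (12·11·10·9) / 4! = 11880 / 24 = 495.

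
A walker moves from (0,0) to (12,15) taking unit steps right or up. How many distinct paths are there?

17383860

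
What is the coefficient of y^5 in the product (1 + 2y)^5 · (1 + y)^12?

Coefficient of y^5 = Σ_{j} C(5,j)·2^j·C(12,5-j)·1^(5-j) for j from 0 to 5.
= 792 + 4950 + 8800 + 5280 + 960 + 32 = 20814.

20814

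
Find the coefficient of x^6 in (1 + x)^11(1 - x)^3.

Coefficient of x^6 = Σ_{j} C(11,j)·1^j·C(3,6-j)·(-1)^(6-j) for j from 3 to 6.
= (-165) + 990 + (-1386) + 462 = -99.

-99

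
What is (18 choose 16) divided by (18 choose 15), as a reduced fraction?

C(n,k+1)/C(n,k) = (n−k)/(k+1) = (18−15)/(15+1) = 3/16.

3/16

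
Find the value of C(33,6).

C(33,6) = (33·32·31·30·29·28) / 6! = 797448960 / 720 = 1107568.

1107568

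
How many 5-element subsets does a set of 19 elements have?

C(19,5) = (19·18·17·16·15) / 5! = 1395360 / 120 = 11628.

11628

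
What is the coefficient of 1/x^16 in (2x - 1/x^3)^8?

112

General term: C(8,j)·(2x)^j·(-1/x^3)^(8-j), with x-exponent 1j − 3(8−j) = 4j − 24.
Set 4j − 24 = -16: j = 2.
C(8,2) = 28; 2^2 = 4; (-1)^6 = 1.
Coefficient = 28 · 4 · 1 = 112.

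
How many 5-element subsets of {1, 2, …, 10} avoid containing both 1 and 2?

196

All 5-subsets: C(10,5) = 252. Those containing both fixed elements: C(8,3) = 56.
252 − 56 = 196.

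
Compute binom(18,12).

C(18,12) = C(18,6) by symmetry.
C(18,6) = (18·17·16·15·14·13) / 6! = 13366080 / 720 = 18564.

18564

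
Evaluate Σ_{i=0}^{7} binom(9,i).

1 + 9 + 36 + 84 + 126 + 126 + 84 + 36 = 502.

502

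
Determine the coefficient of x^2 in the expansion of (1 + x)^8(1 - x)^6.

-5

Coefficient of x^2 = Σ_{j} C(8,j)·1^j·C(6,2-j)·(-1)^(2-j) for j from 0 to 2.
= 15 + (-48) + 28 = -5.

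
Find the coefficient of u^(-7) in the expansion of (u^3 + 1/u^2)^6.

6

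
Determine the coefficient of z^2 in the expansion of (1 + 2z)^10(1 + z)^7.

341

Coefficient of z^2 = Σ_{j} C(10,j)·2^j·C(7,2-j)·1^(2-j) for j from 0 to 2.
= 21 + 140 + 180 = 341.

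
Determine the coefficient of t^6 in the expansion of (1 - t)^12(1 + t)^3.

-187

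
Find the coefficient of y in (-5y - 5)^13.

The general term is C(13,j)·(-5y)^j·(-5)^(13-j); the y^1 term has j = 1.
C(13,1) = 13.
Coefficient = C(13,1) · (-5)^1 · (-5)^12 = 13 · (-5) · 244140625 = -15869140625.

-15869140625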